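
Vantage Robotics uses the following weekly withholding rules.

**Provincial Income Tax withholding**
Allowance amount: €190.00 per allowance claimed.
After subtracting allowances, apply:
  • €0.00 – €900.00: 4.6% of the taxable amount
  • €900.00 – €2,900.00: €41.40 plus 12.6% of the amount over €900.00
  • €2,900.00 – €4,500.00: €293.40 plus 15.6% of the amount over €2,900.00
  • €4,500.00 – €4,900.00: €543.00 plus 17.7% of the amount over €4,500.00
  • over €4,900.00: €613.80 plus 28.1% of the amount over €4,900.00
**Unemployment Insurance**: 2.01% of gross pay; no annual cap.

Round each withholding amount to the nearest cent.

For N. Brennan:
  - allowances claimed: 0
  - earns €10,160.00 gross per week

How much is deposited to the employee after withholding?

€7,863.92

Provincial Income Tax: taxable = €10,160.00
  €613.80 + 28.1% × (€10,160.00 − €4,900.00) = €613.80 + 28.1% × €5,260.00 = €2,091.86
Unemployment Insurance: 2.01% × €10,160.00 = €204.22
Total withheld: €2,091.86 + €204.22 = €2,296.08
Net pay: €10,160.00 − €2,296.08 = €7,863.92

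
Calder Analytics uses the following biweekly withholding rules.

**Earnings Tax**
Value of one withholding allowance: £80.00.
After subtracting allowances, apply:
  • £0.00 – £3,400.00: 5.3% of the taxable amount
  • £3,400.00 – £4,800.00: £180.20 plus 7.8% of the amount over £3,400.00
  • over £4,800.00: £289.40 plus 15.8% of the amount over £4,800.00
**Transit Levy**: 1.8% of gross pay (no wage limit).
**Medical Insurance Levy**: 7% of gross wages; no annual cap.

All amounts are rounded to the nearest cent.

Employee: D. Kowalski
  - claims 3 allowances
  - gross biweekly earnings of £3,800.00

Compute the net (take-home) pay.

Earnings Tax: taxable = £3,800.00 − 3×£80.00 = £3,560.00
  £180.20 + 7.8% × (£3,560.00 − £3,400.00) = £180.20 + 7.8% × £160.00 = £192.68
Transit Levy: 1.8% × £3,800.00 = £68.40
Medical Insurance Levy: 7% × £3,800.00 = £266.00
Total withheld: £192.68 + £68.40 + £266.00 = £527.08
Net pay: £3,800.00 − £527.08 = £3,272.92

£3,272.92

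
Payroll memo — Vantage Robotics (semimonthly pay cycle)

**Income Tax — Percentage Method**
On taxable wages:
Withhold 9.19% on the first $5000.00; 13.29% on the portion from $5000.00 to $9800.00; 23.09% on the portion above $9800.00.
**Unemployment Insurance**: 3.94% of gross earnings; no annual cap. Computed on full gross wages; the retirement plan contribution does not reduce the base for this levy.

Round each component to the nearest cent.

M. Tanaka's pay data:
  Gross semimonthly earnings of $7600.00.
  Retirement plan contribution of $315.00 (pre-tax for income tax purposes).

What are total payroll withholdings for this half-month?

$1062.62

Income Tax: taxable = $7600.00 − $315.00 = $7285.00
  $459.50 + 13.29% × ($7285.00 − $5000.00) = $459.50 + 13.29% × $2285.00 = $763.18
Unemployment Insurance: 3.94% × $7600.00 = $299.44
Total: $763.18 + $299.44 = $1062.62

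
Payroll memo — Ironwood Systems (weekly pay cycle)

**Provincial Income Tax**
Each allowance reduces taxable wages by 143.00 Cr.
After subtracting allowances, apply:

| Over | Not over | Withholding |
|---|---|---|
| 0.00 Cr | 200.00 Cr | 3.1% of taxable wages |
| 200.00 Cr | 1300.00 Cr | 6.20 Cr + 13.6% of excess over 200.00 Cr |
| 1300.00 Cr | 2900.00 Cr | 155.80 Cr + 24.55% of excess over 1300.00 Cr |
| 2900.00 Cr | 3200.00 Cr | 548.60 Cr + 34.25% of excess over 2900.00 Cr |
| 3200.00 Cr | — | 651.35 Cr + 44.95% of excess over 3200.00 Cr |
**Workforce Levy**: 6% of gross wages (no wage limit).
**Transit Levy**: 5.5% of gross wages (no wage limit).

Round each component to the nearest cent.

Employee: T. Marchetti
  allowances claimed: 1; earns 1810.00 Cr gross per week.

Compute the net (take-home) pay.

1355.95 Cr

Provincial Income Tax: taxable = 1810.00 Cr − 1×143.00 Cr = 1667.00 Cr
  155.80 Cr + 24.55% × (1667.00 Cr − 1300.00 Cr) = 155.80 Cr + 24.55% × 367.00 Cr = 245.90 Cr
Workforce Levy: 6% × 1810.00 Cr = 108.60 Cr
Transit Levy: 5.5% × 1810.00 Cr = 99.55 Cr
Total withheld: 245.90 Cr + 108.60 Cr + 99.55 Cr = 454.05 Cr
Net pay: 1810.00 Cr − 454.05 Cr = 1355.95 Cr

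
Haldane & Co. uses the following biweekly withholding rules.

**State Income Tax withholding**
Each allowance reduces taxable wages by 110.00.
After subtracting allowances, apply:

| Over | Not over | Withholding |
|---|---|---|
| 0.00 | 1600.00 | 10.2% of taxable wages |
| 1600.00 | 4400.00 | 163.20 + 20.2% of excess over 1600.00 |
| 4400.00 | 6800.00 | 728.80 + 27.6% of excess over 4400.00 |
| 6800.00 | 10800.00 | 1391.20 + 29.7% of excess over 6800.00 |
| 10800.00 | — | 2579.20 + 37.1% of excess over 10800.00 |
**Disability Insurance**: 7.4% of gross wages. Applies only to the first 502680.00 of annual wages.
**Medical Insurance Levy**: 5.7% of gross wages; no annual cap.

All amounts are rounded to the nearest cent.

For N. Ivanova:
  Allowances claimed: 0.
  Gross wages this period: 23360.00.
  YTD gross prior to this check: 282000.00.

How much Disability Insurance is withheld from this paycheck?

Disability Insurance: 7.4% × 23360.00 = 1728.64

1728.64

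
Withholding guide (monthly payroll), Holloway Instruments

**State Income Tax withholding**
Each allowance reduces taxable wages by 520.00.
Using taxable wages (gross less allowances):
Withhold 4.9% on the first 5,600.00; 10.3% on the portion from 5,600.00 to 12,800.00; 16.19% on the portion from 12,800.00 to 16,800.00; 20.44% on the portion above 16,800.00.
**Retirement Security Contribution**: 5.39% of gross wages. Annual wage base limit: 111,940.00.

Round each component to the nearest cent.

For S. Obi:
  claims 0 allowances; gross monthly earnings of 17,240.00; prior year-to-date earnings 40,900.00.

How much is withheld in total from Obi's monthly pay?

State Income Tax: taxable = 17,240.00
  1,663.60 + 20.44% × (17,240.00 − 16,800.00) = 1,663.60 + 20.44% × 440.00 = 1,753.54
Retirement Security Contribution: 5.39% × 17,240.00 = 929.24
Total: 1,753.54 + 929.24 = 2,682.78

2,682.78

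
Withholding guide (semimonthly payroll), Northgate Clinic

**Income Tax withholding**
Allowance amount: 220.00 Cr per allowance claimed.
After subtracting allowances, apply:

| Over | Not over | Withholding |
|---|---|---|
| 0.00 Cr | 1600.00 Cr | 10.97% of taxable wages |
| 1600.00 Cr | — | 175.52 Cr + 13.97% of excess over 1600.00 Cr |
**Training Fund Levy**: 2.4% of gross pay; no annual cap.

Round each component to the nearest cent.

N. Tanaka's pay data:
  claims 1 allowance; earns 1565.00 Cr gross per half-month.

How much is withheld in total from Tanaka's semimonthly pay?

Income Tax: taxable = 1565.00 Cr − 1×220.00 Cr = 1345.00 Cr
  10.97% × 1345.00 Cr = 147.55 Cr
Training Fund Levy: 2.4% × 1565.00 Cr = 37.56 Cr
Total: 147.55 Cr + 37.56 Cr = 185.11 Cr

185.11 Cr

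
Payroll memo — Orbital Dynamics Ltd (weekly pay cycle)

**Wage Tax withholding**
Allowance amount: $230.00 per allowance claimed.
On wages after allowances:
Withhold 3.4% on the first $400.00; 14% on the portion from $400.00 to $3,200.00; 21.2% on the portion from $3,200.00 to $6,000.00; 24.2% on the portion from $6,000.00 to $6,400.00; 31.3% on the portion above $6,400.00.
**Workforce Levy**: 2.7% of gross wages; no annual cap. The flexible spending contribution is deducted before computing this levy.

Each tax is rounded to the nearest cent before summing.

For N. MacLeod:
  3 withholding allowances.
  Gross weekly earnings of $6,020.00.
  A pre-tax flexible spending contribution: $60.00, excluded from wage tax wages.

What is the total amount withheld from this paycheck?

Wage Tax: taxable = $6,020.00 − $60.00 − 3×$230.00 = $5,270.00
  $405.60 + 21.2% × ($5,270.00 − $3,200.00) = $405.60 + 21.2% × $2,070.00 = $844.44
Workforce Levy: 2.7% × $5,960.00 = $160.92
Total: $844.44 + $160.92 = $1,005.36

$1,005.36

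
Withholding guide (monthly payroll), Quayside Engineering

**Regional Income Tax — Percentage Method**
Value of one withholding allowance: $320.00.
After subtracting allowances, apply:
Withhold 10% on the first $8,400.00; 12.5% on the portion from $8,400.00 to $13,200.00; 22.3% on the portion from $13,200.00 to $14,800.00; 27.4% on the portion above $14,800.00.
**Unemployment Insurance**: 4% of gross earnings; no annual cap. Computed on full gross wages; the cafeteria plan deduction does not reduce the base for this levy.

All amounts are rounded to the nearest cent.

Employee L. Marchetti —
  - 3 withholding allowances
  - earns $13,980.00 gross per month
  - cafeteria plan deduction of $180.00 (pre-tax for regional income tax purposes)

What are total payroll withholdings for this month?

Regional Income Tax: taxable = $13,980.00 − $180.00 − 3×$320.00 = $12,840.00
  $840.00 + 12.5% × ($12,840.00 − $8,400.00) = $840.00 + 12.5% × $4,440.00 = $1,395.00
Unemployment Insurance: 4% × $13,980.00 = $559.20
Total: $1,395.00 + $559.20 = $1,954.20

$1,954.20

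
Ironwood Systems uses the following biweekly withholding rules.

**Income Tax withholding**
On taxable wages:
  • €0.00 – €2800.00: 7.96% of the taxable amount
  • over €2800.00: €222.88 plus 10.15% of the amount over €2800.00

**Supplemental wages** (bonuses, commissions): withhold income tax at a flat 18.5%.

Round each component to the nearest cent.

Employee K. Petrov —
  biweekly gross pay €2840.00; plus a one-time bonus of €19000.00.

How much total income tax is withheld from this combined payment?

€3741.94

Income Tax: taxable = €2840.00
  €222.88 + 10.15% × (€2840.00 − €2800.00) = €222.88 + 10.15% × €40.00 = €226.94
Supplemental (18.5% flat on bonus): 18.5% × €19000.00 = €3515.00
Total income tax: €226.94 + €3515.00 = €3741.94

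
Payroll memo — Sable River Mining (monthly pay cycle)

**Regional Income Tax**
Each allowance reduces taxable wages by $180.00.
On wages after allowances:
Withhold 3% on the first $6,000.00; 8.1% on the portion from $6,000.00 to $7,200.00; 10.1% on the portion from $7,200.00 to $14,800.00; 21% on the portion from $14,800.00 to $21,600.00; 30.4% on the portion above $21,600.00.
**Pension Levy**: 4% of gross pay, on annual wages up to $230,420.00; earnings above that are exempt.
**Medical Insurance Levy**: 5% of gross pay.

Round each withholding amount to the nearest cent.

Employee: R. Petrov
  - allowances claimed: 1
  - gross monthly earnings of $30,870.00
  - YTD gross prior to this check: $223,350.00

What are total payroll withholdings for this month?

$7,062.46

Regional Income Tax: taxable = $30,870.00 − 1×$180.00 = $30,690.00
  $2,472.80 + 30.4% × ($30,690.00 − $21,600.00) = $2,472.80 + 30.4% × $9,090.00 = $5,236.16
Pension Levy: cap $230,420.00 − YTD $223,350.00 = $7,070.00 subject; 4% × $7,070.00 = $282.80
Medical Insurance Levy: 5% × $30,870.00 = $1,543.50
Total: $5,236.16 + $282.80 + $1,543.50 = $7,062.46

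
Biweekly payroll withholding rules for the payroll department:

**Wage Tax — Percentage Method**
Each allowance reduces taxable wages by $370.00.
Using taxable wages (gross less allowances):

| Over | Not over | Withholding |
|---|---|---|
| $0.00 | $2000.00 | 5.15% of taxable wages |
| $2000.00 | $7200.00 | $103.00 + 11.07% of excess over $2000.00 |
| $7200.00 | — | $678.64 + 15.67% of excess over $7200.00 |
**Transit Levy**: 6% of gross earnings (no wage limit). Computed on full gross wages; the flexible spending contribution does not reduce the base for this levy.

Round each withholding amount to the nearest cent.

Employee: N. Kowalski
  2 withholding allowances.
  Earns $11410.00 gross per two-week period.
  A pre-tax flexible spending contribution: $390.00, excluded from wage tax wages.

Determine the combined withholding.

Wage Tax: taxable = $11410.00 − $390.00 − 2×$370.00 = $10280.00
  $678.64 + 15.67% × ($10280.00 − $7200.00) = $678.64 + 15.67% × $3080.00 = $1161.28
Transit Levy: 6% × $11410.00 = $684.60
Total: $1161.28 + $684.60 = $1845.88

$1845.88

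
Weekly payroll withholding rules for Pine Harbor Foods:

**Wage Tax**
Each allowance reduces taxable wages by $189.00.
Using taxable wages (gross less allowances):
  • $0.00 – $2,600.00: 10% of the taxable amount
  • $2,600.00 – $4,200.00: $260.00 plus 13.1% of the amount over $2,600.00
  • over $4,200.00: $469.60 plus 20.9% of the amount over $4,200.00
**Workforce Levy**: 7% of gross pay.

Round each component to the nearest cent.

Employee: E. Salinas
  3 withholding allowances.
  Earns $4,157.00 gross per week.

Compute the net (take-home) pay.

Wage Tax: taxable = $4,157.00 − 3×$189.00 = $3,590.00
  $260.00 + 13.1% × ($3,590.00 − $2,600.00) = $260.00 + 13.1% × $990.00 = $389.69
Workforce Levy: 7% × $4,157.00 = $290.99
Total withheld: $389.69 + $290.99 = $680.68
Net pay: $4,157.00 − $680.68 = $3,476.32

$3,476.32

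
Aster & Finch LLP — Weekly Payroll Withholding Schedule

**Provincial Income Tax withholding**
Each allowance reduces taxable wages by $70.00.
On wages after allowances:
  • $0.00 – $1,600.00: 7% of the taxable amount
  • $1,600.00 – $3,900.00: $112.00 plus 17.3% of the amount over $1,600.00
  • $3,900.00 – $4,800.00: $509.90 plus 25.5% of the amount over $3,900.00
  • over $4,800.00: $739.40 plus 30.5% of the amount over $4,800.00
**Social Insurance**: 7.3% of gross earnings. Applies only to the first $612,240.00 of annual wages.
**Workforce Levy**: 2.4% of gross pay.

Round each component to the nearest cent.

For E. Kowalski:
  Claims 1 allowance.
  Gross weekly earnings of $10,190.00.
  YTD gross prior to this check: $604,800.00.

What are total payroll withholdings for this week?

Provincial Income Tax: taxable = $10,190.00 − 1×$70.00 = $10,120.00
  $739.40 + 30.5% × ($10,120.00 − $4,800.00) = $739.40 + 30.5% × $5,320.00 = $2,362.00
Social Insurance: cap $612,240.00 − YTD $604,800.00 = $7,440.00 subject; 7.3% × $7,440.00 = $543.12
Workforce Levy: 2.4% × $10,190.00 = $244.56
Total: $2,362.00 + $543.12 + $244.56 = $3,149.68

$3,149.68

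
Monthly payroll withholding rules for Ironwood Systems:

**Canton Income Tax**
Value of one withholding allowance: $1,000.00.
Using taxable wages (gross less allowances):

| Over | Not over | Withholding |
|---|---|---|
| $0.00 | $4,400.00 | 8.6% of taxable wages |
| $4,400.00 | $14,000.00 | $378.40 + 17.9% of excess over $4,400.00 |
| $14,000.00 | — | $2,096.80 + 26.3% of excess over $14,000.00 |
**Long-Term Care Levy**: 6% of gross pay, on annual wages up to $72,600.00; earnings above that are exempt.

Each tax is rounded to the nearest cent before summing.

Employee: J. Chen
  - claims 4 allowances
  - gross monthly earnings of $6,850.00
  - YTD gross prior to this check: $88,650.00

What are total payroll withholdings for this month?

$245.10

Canton Income Tax: taxable = $6,850.00 − 4×$1,000.00 = $2,850.00
  8.6% × $2,850.00 = $245.10
Long-Term Care Levy: YTD $88,650.00 ≥ cap $72,600.00 → $0.00
Total: $245.10 + $0.00 = $245.10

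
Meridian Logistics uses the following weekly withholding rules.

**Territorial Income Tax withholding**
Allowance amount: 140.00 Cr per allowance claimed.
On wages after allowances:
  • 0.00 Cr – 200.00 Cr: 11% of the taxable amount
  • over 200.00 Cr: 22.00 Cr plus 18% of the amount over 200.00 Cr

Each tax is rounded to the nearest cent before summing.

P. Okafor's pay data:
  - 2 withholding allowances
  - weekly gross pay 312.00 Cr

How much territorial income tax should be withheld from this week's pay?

3.52 Cr

Territorial Income Tax: taxable = 312.00 Cr − 2×140.00 Cr = 32.00 Cr
  11% × 32.00 Cr = 3.52 Cr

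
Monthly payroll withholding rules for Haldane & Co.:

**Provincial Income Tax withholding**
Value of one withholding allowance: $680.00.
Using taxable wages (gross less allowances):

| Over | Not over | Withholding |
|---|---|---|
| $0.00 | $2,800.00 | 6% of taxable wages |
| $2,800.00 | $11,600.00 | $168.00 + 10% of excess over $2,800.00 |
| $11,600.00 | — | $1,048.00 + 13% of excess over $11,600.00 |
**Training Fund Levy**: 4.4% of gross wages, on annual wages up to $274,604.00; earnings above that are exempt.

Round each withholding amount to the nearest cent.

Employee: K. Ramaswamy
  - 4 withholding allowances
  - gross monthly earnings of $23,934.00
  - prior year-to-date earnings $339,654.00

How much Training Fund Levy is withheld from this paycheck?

Training Fund Levy: YTD $339,654.00 ≥ cap $274,604.00 → $0.00

$0.00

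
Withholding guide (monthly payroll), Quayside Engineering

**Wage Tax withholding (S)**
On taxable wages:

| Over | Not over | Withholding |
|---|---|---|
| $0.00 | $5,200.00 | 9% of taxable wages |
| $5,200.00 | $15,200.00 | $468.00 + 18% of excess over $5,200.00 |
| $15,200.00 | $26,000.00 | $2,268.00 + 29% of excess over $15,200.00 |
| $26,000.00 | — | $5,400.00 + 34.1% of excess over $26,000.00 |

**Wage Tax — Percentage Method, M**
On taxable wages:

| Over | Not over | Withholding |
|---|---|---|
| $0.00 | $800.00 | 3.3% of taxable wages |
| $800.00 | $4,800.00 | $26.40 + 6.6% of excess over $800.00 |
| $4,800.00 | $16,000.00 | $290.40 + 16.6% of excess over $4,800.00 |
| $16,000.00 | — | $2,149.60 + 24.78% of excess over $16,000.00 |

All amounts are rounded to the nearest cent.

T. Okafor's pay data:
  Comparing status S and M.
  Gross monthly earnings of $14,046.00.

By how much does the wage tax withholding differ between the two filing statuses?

$235.04

Wage Tax (S): taxable = $14,046.00
  $468.00 + 18% × ($14,046.00 − $5,200.00) = $468.00 + 18% × $8,846.00 = $2,060.28
Wage Tax (M): taxable = $14,046.00
  $290.40 + 16.6% × ($14,046.00 − $4,800.00) = $290.40 + 16.6% × $9,246.00 = $1,825.24
Difference: |$2,060.28 − $1,825.24| = $235.04 (higher under S)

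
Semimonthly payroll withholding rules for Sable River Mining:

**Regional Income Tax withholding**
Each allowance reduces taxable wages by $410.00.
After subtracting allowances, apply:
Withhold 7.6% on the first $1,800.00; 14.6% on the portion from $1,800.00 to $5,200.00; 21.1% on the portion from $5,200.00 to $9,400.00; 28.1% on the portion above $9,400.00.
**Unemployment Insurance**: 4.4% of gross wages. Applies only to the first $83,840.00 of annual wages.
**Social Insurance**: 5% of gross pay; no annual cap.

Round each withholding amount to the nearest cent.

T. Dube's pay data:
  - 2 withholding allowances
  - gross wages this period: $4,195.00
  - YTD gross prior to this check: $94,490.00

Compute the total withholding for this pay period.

$576.50

Regional Income Tax: taxable = $4,195.00 − 2×$410.00 = $3,375.00
  $136.80 + 14.6% × ($3,375.00 − $1,800.00) = $136.80 + 14.6% × $1,575.00 = $366.75
Unemployment Insurance: YTD $94,490.00 ≥ cap $83,840.00 → $0.00
Social Insurance: 5% × $4,195.00 = $209.75
Total: $366.75 + $0.00 + $209.75 = $576.50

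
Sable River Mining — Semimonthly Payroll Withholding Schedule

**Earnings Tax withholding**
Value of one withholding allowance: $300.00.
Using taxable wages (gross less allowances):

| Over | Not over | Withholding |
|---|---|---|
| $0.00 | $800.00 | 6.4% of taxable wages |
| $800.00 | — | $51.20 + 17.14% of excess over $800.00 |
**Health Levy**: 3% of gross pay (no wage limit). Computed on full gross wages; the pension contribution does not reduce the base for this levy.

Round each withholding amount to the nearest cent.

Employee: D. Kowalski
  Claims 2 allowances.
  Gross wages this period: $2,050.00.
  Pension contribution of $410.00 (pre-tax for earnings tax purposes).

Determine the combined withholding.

Earnings Tax: taxable = $2,050.00 − $410.00 − 2×$300.00 = $1,040.00
  $51.20 + 17.14% × ($1,040.00 − $800.00) = $51.20 + 17.14% × $240.00 = $92.34
Health Levy: 3% × $2,050.00 = $61.50
Total: $92.34 + $61.50 = $153.84

$153.84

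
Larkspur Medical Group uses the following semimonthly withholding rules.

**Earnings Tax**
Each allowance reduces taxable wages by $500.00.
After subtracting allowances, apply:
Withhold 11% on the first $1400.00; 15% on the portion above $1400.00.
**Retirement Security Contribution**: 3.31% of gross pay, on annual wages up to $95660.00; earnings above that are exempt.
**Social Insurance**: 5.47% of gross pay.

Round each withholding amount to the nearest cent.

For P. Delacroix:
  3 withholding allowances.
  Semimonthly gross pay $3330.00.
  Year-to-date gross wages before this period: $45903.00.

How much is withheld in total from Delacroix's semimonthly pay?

Earnings Tax: taxable = $3330.00 − 3×$500.00 = $1830.00
  $154.00 + 15% × ($1830.00 − $1400.00) = $154.00 + 15% × $430.00 = $218.50
Retirement Security Contribution: 3.31% × $3330.00 = $110.22
Social Insurance: 5.47% × $3330.00 = $182.15
Total: $218.50 + $110.22 + $182.15 = $510.87

$510.87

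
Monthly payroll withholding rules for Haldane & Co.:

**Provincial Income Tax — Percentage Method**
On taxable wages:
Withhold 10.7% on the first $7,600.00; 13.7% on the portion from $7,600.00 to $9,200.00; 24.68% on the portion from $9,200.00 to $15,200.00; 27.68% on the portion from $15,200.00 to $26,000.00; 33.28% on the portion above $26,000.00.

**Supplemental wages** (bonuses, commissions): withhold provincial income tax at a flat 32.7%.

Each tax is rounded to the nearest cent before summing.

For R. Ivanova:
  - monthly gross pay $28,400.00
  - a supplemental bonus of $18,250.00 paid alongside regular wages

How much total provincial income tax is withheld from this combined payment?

Provincial Income Tax: taxable = $28,400.00
  $5,502.64 + 33.28% × ($28,400.00 − $26,000.00) = $5,502.64 + 33.28% × $2,400.00 = $6,301.36
Supplemental (32.7% flat on bonus): 32.7% × $18,250.00 = $5,967.75
Total provincial income tax: $6,301.36 + $5,967.75 = $12,269.11

$12,269.11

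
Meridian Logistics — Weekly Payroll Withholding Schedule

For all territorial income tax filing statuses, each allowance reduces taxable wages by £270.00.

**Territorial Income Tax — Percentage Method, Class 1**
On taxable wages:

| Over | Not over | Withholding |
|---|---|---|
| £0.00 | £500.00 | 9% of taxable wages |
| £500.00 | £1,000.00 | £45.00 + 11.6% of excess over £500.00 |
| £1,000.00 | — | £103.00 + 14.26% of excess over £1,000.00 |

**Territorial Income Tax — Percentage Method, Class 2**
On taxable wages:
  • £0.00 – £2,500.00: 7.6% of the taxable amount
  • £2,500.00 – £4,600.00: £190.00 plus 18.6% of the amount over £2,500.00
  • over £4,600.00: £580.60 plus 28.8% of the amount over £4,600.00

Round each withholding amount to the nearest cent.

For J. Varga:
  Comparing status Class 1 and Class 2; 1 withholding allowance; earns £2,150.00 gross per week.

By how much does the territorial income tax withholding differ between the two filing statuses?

Territorial Income Tax (Class 1): taxable = £2,150.00 − 1×£270.00 = £1,880.00
  £103.00 + 14.26% × (£1,880.00 − £1,000.00) = £103.00 + 14.26% × £880.00 = £228.49
Territorial Income Tax (Class 2): taxable = £2,150.00 − 1×£270.00 = £1,880.00
  7.6% × £1,880.00 = £142.88
Difference: |£228.49 − £142.88| = £85.61 (higher under Class 1)

£85.61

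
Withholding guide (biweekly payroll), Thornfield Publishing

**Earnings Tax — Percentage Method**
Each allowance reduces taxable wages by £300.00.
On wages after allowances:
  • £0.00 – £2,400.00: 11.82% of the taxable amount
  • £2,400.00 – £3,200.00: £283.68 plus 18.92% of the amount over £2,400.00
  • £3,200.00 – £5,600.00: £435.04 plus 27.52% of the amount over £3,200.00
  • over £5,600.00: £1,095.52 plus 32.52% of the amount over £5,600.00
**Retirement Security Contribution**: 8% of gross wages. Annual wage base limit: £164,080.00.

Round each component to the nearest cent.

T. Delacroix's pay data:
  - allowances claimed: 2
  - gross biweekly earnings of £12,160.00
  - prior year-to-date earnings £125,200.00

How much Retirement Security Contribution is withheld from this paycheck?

Retirement Security Contribution: 8% × £12,160.00 = £972.80

£972.80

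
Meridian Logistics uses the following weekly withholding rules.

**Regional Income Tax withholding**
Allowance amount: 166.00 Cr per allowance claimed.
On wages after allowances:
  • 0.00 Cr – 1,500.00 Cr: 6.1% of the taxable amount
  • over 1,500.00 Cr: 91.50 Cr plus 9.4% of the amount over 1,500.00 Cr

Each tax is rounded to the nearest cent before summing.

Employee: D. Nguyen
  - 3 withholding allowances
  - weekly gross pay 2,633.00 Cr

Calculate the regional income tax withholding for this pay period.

Regional Income Tax: taxable = 2,633.00 Cr − 3×166.00 Cr = 2,135.00 Cr
  91.50 Cr + 9.4% × (2,135.00 Cr − 1,500.00 Cr) = 91.50 Cr + 9.4% × 635.00 Cr = 151.19 Cr

151.19 Cr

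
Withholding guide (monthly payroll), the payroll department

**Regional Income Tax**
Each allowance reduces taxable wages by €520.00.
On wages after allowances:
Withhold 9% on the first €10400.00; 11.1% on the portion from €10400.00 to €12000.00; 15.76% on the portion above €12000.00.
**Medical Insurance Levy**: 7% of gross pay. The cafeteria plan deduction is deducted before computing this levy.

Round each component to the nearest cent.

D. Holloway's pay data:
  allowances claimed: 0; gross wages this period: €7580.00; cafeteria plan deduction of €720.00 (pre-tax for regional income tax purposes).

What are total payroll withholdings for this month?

Regional Income Tax: taxable = €7580.00 − €720.00 = €6860.00
  9% × €6860.00 = €617.40
Medical Insurance Levy: 7% × €6860.00 = €480.20
Total: €617.40 + €480.20 = €1097.60

€1097.60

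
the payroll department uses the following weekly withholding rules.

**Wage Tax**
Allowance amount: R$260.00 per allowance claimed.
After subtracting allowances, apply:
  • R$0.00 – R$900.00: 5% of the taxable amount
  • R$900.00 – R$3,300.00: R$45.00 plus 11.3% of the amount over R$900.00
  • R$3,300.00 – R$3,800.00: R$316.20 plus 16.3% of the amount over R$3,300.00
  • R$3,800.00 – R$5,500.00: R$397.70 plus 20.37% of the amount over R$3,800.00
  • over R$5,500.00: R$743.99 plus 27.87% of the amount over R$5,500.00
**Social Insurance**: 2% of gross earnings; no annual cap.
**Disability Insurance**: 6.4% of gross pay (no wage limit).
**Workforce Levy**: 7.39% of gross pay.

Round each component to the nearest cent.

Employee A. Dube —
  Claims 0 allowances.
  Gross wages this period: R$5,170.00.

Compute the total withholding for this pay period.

Wage Tax: taxable = R$5,170.00
  R$397.70 + 20.37% × (R$5,170.00 − R$3,800.00) = R$397.70 + 20.37% × R$1,370.00 = R$676.77
Social Insurance: 2% × R$5,170.00 = R$103.40
Disability Insurance: 6.4% × R$5,170.00 = R$330.88
Workforce Levy: 7.39% × R$5,170.00 = R$382.06
Total: R$676.77 + R$103.40 + R$330.88 + R$382.06 = R$1,493.11

R$1,493.11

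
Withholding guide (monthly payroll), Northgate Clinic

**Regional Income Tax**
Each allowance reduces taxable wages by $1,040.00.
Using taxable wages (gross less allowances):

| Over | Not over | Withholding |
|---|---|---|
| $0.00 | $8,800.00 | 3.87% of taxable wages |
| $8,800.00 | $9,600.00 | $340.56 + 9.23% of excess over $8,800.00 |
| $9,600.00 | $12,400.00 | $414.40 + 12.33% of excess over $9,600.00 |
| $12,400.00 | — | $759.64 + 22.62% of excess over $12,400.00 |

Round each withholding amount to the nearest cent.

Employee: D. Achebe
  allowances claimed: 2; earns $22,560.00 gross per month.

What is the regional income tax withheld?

$2,587.34

Regional Income Tax: taxable = $22,560.00 − 2×$1,040.00 = $20,480.00
  $759.64 + 22.62% × ($20,480.00 − $12,400.00) = $759.64 + 22.62% × $8,080.00 = $2,587.34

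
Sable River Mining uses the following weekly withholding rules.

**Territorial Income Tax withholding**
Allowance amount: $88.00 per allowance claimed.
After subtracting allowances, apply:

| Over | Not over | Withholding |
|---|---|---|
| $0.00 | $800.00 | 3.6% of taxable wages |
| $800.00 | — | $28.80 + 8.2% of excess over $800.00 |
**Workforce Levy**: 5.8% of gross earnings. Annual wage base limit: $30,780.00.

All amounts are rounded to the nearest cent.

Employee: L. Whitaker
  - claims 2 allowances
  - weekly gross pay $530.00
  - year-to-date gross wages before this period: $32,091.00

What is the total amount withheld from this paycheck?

Territorial Income Tax: taxable = $530.00 − 2×$88.00 = $354.00
  3.6% × $354.00 = $12.74
Workforce Levy: YTD $32,091.00 ≥ cap $30,780.00 → $0.00
Total: $12.74 + $0.00 = $12.74

$12.74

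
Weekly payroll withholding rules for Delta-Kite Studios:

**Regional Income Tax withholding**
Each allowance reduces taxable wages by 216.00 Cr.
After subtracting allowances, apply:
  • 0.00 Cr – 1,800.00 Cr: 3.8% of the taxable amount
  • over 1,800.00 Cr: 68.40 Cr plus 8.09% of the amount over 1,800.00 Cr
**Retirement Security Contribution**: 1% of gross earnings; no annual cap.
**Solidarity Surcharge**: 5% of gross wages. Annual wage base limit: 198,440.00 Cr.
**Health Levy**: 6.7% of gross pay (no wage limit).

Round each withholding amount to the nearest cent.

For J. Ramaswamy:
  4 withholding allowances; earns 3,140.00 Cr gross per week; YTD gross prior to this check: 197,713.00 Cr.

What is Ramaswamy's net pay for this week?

2,754.96 Cr

Regional Income Tax: taxable = 3,140.00 Cr − 4×216.00 Cr = 2,276.00 Cr
  68.40 Cr + 8.09% × (2,276.00 Cr − 1,800.00 Cr) = 68.40 Cr + 8.09% × 476.00 Cr = 106.91 Cr
Retirement Security Contribution: 1% × 3,140.00 Cr = 31.40 Cr
Solidarity Surcharge: cap 198,440.00 Cr − YTD 197,713.00 Cr = 727.00 Cr subject; 5% × 727.00 Cr = 36.35 Cr
Health Levy: 6.7% × 3,140.00 Cr = 210.38 Cr
Total withheld: 106.91 Cr + 31.40 Cr + 36.35 Cr + 210.38 Cr = 385.04 Cr
Net pay: 3,140.00 Cr − 385.04 Cr = 2,754.96 Cr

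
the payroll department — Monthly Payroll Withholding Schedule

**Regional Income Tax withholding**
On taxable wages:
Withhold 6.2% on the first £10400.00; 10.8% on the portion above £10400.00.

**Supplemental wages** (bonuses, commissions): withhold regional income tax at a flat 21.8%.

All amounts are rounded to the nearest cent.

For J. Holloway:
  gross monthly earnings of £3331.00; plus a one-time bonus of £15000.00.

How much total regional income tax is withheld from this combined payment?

£3476.52

Regional Income Tax: taxable = £3331.00
  6.2% × £3331.00 = £206.52
Supplemental (21.8% flat on bonus): 21.8% × £15000.00 = £3270.00
Total regional income tax: £206.52 + £3270.00 = £3476.52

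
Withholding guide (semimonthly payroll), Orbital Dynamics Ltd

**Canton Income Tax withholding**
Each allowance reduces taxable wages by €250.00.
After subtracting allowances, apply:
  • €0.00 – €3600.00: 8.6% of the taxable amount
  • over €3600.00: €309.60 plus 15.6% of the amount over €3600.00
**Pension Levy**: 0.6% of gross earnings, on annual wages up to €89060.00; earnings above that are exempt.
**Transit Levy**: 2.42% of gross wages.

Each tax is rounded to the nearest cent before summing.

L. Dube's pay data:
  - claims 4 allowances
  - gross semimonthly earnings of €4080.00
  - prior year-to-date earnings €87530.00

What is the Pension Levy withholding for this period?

Pension Levy: cap €89060.00 − YTD €87530.00 = €1530.00 subject; 0.6% × €1530.00 = €9.18

€9.18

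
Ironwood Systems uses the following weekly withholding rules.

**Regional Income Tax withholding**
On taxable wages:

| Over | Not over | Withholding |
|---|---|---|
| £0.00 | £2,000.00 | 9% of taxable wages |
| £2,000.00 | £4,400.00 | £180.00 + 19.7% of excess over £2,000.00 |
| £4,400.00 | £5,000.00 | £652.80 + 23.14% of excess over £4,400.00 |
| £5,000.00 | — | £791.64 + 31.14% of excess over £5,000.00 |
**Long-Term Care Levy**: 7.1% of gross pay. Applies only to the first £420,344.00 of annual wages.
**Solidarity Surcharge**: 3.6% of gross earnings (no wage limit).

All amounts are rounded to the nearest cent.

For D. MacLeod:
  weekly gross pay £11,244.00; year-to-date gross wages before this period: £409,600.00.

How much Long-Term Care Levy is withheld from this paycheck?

£762.82

Long-Term Care Levy: cap £420,344.00 − YTD £409,600.00 = £10,744.00 subject; 7.1% × £10,744.00 = £762.82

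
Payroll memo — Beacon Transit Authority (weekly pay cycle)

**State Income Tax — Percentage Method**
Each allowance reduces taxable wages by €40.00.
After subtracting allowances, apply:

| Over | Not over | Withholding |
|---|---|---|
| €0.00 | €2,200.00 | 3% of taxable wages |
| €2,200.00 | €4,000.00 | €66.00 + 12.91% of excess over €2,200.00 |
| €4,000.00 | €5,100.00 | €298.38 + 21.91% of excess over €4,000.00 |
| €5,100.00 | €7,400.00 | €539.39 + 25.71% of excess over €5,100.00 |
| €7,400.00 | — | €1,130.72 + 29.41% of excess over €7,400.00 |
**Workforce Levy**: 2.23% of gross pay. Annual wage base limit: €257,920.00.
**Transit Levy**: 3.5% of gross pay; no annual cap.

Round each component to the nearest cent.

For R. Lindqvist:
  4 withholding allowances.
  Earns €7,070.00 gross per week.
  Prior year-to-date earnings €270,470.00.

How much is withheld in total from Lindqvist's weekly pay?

State Income Tax: taxable = €7,070.00 − 4×€40.00 = €6,910.00
  €539.39 + 25.71% × (€6,910.00 − €5,100.00) = €539.39 + 25.71% × €1,810.00 = €1,004.74
Workforce Levy: YTD €270,470.00 ≥ cap €257,920.00 → €0.00
Transit Levy: 3.5% × €7,070.00 = €247.45
Total: €1,004.74 + €0.00 + €247.45 = €1,252.19

€1,252.19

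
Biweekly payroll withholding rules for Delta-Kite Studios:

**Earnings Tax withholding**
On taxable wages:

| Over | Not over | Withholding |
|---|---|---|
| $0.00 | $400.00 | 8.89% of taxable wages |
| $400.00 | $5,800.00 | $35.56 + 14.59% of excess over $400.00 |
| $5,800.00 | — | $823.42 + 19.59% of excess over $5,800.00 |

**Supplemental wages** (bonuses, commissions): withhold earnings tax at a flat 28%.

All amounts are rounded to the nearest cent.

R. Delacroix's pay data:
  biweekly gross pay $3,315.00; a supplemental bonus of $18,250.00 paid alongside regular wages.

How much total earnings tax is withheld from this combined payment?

$5,570.86

Earnings Tax: taxable = $3,315.00
  $35.56 + 14.59% × ($3,315.00 − $400.00) = $35.56 + 14.59% × $2,915.00 = $460.86
Supplemental (28% flat on bonus): 28% × $18,250.00 = $5,110.00
Total earnings tax: $460.86 + $5,110.00 = $5,570.86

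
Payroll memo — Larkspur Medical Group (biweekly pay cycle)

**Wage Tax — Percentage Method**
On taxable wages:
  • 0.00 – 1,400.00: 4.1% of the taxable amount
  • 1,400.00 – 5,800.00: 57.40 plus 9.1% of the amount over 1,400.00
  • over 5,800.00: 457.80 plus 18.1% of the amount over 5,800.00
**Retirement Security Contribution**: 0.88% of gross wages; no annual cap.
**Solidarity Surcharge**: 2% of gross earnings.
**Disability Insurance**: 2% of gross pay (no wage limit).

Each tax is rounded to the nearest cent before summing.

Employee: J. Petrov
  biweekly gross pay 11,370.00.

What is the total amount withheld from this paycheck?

2,020.83

Wage Tax: taxable = 11,370.00
  457.80 + 18.1% × (11,370.00 − 5,800.00) = 457.80 + 18.1% × 5,570.00 = 1,465.97
Retirement Security Contribution: 0.88% × 11,370.00 = 100.06
Solidarity Surcharge: 2% × 11,370.00 = 227.40
Disability Insurance: 2% × 11,370.00 = 227.40
Total: 1,465.97 + 100.06 + 227.40 + 227.40 = 2,020.83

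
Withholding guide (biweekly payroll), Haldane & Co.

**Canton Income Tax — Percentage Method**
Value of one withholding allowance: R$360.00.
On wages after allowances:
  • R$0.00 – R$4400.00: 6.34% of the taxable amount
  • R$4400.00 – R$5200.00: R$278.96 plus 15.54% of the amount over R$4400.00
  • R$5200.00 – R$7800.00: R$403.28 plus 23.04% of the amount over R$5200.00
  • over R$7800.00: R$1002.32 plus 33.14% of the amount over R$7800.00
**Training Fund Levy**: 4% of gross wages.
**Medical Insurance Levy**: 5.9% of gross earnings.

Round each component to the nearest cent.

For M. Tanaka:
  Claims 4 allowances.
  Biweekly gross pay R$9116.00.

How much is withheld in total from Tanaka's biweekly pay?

R$1876.23

Canton Income Tax: taxable = R$9116.00 − 4×R$360.00 = R$7676.00
  R$403.28 + 23.04% × (R$7676.00 − R$5200.00) = R$403.28 + 23.04% × R$2476.00 = R$973.75
Training Fund Levy: 4% × R$9116.00 = R$364.64
Medical Insurance Levy: 5.9% × R$9116.00 = R$537.84
Total: R$973.75 + R$364.64 + R$537.84 = R$1876.23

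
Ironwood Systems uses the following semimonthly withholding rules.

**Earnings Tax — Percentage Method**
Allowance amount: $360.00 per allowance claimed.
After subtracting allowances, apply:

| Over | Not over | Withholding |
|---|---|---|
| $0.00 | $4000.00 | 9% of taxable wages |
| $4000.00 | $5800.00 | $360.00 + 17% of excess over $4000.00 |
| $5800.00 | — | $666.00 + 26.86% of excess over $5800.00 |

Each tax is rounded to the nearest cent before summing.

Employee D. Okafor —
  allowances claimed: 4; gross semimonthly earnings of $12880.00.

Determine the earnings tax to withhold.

$2180.90

Earnings Tax: taxable = $12880.00 − 4×$360.00 = $11440.00
  $666.00 + 26.86% × ($11440.00 − $5800.00) = $666.00 + 26.86% × $5640.00 = $2180.90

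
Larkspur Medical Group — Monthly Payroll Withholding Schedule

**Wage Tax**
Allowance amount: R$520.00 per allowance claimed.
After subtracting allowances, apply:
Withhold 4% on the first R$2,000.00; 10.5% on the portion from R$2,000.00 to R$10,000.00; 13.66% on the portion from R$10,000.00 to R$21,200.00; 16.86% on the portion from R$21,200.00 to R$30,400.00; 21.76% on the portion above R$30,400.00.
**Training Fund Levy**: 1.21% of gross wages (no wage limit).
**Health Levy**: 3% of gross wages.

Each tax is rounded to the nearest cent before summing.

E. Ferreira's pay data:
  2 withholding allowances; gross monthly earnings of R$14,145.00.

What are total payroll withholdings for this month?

R$1,939.64

Wage Tax: taxable = R$14,145.00 − 2×R$520.00 = R$13,105.00
  R$920.00 + 13.66% × (R$13,105.00 − R$10,000.00) = R$920.00 + 13.66% × R$3,105.00 = R$1,344.14
Training Fund Levy: 1.21% × R$14,145.00 = R$171.15
Health Levy: 3% × R$14,145.00 = R$424.35
Total: R$1,344.14 + R$171.15 + R$424.35 = R$1,939.64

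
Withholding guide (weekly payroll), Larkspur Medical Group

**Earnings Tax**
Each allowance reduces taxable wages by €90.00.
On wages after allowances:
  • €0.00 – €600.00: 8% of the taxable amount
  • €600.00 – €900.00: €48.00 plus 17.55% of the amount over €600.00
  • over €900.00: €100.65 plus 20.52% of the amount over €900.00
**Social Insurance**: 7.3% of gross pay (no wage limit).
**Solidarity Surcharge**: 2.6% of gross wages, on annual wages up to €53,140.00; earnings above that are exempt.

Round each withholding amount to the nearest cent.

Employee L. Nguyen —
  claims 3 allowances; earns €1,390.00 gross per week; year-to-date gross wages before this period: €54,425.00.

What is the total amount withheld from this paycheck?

€247.26

Earnings Tax: taxable = €1,390.00 − 3×€90.00 = €1,120.00
  €100.65 + 20.52% × (€1,120.00 − €900.00) = €100.65 + 20.52% × €220.00 = €145.79
Social Insurance: 7.3% × €1,390.00 = €101.47
Solidarity Surcharge: YTD €54,425.00 ≥ cap €53,140.00 → €0.00
Total: €145.79 + €101.47 + €0.00 = €247.26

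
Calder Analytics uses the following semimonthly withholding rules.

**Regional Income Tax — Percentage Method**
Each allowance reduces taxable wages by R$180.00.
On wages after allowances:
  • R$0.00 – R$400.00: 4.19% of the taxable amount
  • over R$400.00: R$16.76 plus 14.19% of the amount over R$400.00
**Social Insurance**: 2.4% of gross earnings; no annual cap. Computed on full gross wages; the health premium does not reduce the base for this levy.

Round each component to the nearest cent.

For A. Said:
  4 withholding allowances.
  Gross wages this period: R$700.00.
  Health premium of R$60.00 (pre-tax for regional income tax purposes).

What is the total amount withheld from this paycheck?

R$16.80

Regional Income Tax: taxable = R$700.00 − R$60.00 − 4×R$180.00 = R$-80.00
  Taxable ≤ 0 → R$0.00
Social Insurance: 2.4% × R$700.00 = R$16.80
Total: R$0.00 + R$16.80 = R$16.80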